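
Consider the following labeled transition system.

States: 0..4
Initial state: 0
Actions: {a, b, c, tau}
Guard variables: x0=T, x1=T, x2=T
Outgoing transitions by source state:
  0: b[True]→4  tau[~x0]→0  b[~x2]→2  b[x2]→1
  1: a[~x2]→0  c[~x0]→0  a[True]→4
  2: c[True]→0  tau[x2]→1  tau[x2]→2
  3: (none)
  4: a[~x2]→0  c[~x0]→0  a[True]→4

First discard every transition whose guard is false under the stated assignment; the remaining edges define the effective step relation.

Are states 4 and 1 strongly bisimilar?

Bisimulation quotient by refinement:
  π0 = {{0,1,2,3,4}}
  π1 = {{0},{1,4},{2},{3}}
Fixed point at round 2; 4 class(es).
[4]={1,4}  [1]={1,4}

Answer: BISIMILAR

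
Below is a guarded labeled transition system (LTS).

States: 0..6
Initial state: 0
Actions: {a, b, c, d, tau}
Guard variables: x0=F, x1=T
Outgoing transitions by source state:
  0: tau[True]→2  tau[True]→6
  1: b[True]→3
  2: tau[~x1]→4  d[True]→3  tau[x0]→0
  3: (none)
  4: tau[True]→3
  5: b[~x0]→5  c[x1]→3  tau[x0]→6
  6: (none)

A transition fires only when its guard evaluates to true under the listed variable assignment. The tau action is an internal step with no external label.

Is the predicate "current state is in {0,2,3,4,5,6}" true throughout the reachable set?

Answer: INVARIANT HOLDS

Trace:
Inv-set: {0,2,3,4,5,6}
R = {0,2,3,6}
  0: ✓
  2: ✓
  3: ✓
  6: ✓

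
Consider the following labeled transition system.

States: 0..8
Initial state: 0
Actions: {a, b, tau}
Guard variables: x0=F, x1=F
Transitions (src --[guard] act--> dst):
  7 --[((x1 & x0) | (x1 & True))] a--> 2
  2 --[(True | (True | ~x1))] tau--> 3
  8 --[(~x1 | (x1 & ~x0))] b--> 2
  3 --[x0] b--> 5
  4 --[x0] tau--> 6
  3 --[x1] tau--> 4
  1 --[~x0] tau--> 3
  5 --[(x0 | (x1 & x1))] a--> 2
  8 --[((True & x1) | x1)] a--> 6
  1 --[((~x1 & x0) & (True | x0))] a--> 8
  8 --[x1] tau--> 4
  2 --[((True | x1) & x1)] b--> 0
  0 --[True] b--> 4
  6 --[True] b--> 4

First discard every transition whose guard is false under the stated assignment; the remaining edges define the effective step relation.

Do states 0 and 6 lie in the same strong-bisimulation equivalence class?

Refine partition for ~:
  P[0] = {{0,1,2,3,4,5,6,7,8}}
  P[1] = {{0,6,8},{1,2},{3,4,5,7}}
  P[2] = {{0,6},{1,2},{3,4,5,7},{8}}
stable after 3 split(s): 4 block(s)
class of 0: {0,6}; class of 6: {0,6}

Answer: BISIMILAR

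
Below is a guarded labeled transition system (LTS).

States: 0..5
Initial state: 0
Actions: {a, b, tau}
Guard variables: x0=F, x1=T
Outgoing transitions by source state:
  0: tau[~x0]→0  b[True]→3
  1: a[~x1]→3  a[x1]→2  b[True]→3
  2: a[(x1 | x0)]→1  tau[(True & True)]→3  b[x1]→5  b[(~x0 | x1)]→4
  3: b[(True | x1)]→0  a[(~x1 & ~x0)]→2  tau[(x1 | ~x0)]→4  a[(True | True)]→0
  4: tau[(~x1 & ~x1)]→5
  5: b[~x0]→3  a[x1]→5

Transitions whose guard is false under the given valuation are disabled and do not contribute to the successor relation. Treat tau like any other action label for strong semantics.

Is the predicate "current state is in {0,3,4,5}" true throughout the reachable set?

Answer: INVARIANT HOLDS

Analysis:
Safe = {0,3,4,5}
Reachable = {0,3,4}
  0: ok
  3: ok
  4: ok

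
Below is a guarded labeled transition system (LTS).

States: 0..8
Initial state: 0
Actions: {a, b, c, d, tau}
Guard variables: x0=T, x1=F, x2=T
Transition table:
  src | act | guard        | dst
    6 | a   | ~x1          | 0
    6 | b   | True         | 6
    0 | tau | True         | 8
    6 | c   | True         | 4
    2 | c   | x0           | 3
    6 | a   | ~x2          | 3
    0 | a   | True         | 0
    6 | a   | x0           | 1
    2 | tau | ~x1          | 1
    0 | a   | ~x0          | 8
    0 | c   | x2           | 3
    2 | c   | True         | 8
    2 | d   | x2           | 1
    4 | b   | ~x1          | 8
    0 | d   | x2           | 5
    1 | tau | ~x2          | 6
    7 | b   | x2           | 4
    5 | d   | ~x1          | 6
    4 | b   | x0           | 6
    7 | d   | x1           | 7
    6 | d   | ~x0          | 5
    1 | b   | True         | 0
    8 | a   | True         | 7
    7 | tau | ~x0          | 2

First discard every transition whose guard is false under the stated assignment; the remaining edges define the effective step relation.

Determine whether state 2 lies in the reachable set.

Answer: UNREACHABLE

Working:
18 transition(s) survive guard evaluation.
Layer 0: {0}
Layer 1: {3,5,8}  now seen {0,3,5,8}
Layer 2: {6,7}  now seen {0,3,5,6,7,8}
Layer 3: {1,4}  now seen {0,1,3,4,5,6,7,8}
Reach set: {0,1,3,4,5,6,7,8}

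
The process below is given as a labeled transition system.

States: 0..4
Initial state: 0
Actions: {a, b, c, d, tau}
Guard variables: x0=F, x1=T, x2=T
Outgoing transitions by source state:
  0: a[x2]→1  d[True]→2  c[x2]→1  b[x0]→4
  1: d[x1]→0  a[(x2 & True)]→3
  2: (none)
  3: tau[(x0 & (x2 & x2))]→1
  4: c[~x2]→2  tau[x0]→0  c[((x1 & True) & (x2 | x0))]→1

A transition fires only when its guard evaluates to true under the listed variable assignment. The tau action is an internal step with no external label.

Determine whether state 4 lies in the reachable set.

Answer: UNREACHABLE

Working:
Guard filter leaves 6 enabled edge(s).
L0 = {0}
L1 = {1,2}  total {0,1,2}
L2 = {3}  total {0,1,2,3}
Reachable = {0,1,2,3}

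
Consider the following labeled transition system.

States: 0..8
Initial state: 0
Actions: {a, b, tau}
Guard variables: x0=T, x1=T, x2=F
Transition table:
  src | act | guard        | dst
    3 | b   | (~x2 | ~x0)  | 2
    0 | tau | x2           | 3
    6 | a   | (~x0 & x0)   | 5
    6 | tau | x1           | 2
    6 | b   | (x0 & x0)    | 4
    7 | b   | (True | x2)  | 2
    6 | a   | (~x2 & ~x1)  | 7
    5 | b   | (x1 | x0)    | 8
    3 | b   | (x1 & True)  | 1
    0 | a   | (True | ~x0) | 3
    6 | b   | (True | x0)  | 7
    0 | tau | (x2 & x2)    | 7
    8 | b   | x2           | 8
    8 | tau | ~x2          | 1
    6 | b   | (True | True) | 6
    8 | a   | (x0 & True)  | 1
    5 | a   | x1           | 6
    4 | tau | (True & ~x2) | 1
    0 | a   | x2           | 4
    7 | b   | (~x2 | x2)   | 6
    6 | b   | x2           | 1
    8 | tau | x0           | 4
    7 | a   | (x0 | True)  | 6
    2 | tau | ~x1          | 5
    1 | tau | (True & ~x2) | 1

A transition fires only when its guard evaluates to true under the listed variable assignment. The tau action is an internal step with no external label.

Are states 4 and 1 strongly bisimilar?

Refine partition for ~:
  P[0] = {{0,1,2,3,4,5,6,7,8}}
  P[1] = {{0},{1,4},{2},{3},{5,7},{6},{8}}
  P[2] = {{0},{1,4},{2},{3},{5},{6},{7},{8}}
Fixed point at round 3; 8 class(es).
[4]={1,4}  [1]={1,4}

Answer: BISIMILAR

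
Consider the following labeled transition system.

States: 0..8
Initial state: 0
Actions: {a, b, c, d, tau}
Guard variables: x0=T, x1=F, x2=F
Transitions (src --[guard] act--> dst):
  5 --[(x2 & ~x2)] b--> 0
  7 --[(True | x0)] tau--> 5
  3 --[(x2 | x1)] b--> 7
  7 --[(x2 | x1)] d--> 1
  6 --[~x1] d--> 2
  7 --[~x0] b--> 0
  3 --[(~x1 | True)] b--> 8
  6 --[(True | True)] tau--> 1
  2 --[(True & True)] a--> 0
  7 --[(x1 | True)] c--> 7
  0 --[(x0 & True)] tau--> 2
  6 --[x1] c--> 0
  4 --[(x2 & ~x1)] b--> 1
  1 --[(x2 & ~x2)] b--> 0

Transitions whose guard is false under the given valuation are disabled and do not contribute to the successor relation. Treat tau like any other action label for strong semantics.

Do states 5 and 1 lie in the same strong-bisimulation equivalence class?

Bisimulation quotient by refinement:
  round 0: {{0,1,2,3,4,5,6,7,8}}
  round 1: {{0},{1,4,5,8},{2},{3},{6},{7}}
6 equivalence class(es) (converged in 2)
5∈{1,4,5,8}, 1∈{1,4,5,8}

Answer: BISIMILAR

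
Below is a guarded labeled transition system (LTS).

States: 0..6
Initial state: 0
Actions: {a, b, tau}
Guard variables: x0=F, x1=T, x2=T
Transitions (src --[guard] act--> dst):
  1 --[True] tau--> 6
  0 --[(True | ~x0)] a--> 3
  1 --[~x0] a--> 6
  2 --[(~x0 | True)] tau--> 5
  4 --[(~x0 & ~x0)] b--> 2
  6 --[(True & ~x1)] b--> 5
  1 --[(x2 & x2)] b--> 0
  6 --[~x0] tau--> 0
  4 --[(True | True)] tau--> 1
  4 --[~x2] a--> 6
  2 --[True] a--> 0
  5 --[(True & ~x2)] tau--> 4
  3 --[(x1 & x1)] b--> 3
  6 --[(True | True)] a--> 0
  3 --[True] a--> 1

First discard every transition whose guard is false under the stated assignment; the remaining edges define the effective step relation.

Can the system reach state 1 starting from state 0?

12 transition(s) survive guard evaluation.
depth 0: {0}
depth 1: {3}  total {0,3}
depth 2: {1}  total {0,1,3}
depth 3: {6}  total {0,1,3,6}
R = {0,1,3,6}
trace reaching 1: a·a

Answer: REACHABLE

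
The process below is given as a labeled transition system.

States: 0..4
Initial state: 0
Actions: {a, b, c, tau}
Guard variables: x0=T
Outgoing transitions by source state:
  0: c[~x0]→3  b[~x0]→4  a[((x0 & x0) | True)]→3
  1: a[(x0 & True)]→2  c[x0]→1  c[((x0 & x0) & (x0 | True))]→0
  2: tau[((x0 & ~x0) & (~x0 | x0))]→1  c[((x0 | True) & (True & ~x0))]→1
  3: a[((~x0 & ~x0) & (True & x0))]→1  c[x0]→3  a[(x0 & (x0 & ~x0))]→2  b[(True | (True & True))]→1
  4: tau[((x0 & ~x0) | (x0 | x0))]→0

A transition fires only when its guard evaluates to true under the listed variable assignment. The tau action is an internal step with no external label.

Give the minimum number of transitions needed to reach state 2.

Answer: 3

Working:
Layered search for 2:
  depth 0: {0}
  depth 1: {3}
  depth 2: {1}
  depth 3: {2}
first hit 2 at d=3 via a·b·a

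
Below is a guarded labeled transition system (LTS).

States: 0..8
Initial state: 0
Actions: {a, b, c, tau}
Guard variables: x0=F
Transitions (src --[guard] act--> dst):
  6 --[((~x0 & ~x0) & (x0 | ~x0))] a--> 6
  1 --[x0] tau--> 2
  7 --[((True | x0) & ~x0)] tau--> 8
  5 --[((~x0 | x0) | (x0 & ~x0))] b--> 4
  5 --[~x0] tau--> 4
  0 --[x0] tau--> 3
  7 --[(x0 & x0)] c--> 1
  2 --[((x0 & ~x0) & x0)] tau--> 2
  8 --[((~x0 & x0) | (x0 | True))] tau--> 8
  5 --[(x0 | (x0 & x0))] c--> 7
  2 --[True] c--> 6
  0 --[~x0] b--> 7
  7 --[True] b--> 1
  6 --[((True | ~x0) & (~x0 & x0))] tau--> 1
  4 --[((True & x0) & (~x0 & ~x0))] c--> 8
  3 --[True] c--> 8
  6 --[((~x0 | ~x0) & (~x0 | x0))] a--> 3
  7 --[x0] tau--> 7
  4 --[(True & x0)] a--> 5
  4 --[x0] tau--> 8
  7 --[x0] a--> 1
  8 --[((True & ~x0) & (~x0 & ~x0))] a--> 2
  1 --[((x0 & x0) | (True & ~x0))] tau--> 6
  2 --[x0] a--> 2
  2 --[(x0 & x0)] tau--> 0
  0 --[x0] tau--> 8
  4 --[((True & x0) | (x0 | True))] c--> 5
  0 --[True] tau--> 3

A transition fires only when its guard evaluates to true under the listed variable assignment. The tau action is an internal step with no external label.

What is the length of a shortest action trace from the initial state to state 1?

Answer: 2

Working:
BFS to 1:
  L0 = {0}
  L1 = {3,7}
  L2 = {1,8}
first hit 1 at d=2 via b·b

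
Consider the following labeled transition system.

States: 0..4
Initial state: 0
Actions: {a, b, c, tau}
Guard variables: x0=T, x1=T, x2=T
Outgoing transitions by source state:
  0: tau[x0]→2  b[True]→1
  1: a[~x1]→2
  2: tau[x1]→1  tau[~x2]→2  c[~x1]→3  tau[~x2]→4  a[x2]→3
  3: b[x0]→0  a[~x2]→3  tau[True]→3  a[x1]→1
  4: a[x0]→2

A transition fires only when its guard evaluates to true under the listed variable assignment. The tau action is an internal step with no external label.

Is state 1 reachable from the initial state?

8 transition(s) survive guard evaluation.
depth 0: {0}
depth 1: {1,2}  now seen {0,1,2}
depth 2: {3}  now seen {0,1,2,3}
R = {0,1,2,3}
witness 1: b

Answer: REACHABLE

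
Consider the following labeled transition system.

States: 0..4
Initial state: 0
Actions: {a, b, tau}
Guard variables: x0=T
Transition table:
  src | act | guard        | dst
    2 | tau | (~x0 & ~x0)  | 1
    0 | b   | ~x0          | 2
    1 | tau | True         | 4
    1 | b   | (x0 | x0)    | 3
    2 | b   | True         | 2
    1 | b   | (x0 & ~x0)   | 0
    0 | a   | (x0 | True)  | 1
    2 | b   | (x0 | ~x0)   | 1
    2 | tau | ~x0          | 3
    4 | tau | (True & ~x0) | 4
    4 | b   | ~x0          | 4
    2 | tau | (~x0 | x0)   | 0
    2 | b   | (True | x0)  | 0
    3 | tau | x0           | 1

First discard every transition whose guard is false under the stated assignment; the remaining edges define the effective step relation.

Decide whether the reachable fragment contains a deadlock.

Reachable = {0,1,3,4}
  0: a→1  [1 out]
  1: b→3  tau→4  [2 out]
  3: tau→1  [1 out]
  4: ∅  [deadlock]
Path to 4: a·tau

Answer: DEADLOCK at state 4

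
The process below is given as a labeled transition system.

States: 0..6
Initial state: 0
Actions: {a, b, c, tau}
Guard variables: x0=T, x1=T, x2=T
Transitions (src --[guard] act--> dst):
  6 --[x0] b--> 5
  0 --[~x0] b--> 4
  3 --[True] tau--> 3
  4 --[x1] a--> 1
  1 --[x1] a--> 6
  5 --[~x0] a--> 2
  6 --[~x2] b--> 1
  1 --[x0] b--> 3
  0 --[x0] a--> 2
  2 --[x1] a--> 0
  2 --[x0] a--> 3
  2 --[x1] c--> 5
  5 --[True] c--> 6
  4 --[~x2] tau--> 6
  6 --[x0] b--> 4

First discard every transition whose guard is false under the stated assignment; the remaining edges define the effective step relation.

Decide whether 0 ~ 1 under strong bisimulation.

Compute ~ classes (split until stable):
  P[0] = {{0,1,2,3,4,5,6}}
  P[1] = {{0,4},{1},{2},{3},{5},{6}}
  P[2] = {{0},{1},{2},{3},{4},{5},{6}}
Fixed point at round 3; 7 class(es).
class of 0: {0}; class of 1: {1}

Answer: NOT BISIMILAR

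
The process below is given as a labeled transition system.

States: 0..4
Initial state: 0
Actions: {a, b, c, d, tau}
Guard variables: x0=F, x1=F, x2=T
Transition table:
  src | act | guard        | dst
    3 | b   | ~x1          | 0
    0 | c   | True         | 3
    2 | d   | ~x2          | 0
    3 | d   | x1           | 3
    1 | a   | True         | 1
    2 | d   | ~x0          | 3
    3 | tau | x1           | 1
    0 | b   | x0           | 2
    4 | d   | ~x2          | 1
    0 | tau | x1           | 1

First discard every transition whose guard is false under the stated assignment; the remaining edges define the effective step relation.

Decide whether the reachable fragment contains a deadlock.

R = {0,3}
  0: c→3  [1 out]
  3: b→0  [1 out]

Answer: DEADLOCK-FREE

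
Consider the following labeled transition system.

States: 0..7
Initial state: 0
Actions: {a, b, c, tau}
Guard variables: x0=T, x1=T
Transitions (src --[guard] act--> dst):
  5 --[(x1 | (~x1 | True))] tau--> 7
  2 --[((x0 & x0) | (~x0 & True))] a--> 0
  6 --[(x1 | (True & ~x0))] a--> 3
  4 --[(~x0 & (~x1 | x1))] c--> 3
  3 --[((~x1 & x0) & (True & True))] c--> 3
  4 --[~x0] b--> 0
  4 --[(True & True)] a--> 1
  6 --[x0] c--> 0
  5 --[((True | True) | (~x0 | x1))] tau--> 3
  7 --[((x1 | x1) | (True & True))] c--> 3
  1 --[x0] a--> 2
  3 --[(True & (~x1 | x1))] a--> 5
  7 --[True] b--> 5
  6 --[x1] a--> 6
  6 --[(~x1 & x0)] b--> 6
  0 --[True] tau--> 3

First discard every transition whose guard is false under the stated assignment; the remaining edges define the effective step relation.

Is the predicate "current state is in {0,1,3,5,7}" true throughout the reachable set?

Answer: INVARIANT HOLDS

Working:
Allowed set {0,1,3,5,7}
Reachable = {0,3,5,7}
  0: safe
  3: safe
  5: safe
  7: safe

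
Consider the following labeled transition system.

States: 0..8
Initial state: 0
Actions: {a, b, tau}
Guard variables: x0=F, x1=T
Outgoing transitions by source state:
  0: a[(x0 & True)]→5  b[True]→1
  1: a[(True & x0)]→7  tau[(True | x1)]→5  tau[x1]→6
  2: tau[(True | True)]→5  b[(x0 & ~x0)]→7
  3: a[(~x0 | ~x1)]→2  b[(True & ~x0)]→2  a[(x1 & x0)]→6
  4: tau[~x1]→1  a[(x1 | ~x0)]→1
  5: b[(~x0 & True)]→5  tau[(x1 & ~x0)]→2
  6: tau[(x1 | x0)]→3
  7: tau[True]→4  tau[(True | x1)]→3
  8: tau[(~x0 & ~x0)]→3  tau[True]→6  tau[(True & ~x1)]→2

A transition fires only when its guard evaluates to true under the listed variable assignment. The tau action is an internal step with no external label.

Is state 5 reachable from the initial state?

Answer: REACHABLE

Trace:
Guard filter leaves 14 enabled edge(s).
Layer 0: {0}
Layer 1: {1}  cumulative {0,1}
Layer 2: {5,6}  cumulative {0,1,5,6}
Layer 3: {2,3}  cumulative {0,1,2,3,5,6}
Reach set: {0,1,2,3,5,6}
trace reaching 5: b·tau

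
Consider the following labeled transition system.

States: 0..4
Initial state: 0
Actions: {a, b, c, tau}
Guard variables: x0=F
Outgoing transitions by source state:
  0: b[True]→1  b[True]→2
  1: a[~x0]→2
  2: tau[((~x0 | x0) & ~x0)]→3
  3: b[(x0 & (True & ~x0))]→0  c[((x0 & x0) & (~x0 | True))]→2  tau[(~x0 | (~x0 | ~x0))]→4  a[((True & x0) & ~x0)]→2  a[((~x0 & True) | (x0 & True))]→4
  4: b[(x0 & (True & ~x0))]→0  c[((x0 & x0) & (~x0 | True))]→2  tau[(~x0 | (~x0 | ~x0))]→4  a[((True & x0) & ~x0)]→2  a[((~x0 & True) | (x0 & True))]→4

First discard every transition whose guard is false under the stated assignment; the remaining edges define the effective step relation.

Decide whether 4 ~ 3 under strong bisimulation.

Answer: BISIMILAR

Working:
Refine partition for ~:
  round 0: {{0,1,2,3,4}}
  round 1: {{0},{1},{2},{3,4}}
Fixed point at round 2; 4 class(es).
4∈{3,4}, 3∈{3,4}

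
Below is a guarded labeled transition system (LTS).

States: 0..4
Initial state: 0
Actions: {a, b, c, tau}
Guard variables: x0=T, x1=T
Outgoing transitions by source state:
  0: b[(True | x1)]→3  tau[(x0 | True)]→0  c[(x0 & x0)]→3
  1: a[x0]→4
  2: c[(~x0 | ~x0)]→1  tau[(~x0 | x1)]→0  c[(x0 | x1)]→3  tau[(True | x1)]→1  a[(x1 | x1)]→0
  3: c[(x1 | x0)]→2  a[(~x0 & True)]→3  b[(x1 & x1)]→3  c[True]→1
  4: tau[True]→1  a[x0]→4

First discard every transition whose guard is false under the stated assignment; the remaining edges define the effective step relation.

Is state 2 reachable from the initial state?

Answer: REACHABLE

Trace:
13 transition(s) survive guard evaluation.
depth 0: {0}
depth 1: {3}  now seen {0,3}
depth 2: {1,2}  now seen {0,1,2,3}
depth 3: {4}  now seen {0,1,2,3,4}
Reach set: {0,1,2,3,4}
trace reaching 2: b·c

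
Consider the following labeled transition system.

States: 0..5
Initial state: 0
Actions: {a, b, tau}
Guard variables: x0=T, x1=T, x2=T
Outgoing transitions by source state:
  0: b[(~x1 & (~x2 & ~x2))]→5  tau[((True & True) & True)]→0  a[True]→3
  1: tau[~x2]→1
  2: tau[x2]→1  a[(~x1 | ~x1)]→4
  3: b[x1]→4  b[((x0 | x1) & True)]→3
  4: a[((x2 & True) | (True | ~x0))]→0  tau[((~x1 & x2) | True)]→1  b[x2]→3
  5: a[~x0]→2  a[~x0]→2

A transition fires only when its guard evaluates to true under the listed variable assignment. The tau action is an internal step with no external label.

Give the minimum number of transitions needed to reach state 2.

Layered search for 2:
  L0 = {0}
  L1 = {3}
  L2 = {4}
  L3 = {1}
2 never appears.

Answer: UNREACHABLE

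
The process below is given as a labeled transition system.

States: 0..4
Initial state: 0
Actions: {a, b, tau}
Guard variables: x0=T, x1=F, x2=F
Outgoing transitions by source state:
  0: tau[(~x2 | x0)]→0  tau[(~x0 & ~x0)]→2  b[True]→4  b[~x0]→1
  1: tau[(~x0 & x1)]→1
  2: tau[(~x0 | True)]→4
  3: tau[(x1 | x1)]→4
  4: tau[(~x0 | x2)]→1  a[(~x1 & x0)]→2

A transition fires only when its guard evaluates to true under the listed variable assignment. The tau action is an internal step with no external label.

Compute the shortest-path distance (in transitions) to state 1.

Answer: UNREACHABLE

Analysis:
BFS to 1:
  L0 = {0}
  L1 = {4}
  L2 = {2}
1 never appears.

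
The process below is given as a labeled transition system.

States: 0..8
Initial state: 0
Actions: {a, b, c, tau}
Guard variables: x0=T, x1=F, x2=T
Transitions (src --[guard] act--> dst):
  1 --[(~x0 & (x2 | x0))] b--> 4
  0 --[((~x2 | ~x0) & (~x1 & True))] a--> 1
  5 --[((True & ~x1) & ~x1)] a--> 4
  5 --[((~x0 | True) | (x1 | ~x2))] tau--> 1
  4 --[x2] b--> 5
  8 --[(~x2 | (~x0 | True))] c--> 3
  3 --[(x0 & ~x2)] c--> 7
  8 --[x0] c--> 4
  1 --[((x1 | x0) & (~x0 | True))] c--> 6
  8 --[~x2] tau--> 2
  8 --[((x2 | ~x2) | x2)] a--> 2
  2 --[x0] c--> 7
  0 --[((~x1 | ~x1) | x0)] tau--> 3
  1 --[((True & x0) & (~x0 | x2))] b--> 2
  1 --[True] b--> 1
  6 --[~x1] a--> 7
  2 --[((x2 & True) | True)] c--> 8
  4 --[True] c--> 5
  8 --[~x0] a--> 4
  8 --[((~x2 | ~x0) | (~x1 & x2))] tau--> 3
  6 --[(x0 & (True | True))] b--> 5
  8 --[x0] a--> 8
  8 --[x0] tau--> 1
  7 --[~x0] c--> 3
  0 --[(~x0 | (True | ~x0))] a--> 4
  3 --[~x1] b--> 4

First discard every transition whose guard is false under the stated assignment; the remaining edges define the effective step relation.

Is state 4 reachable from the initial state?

Guard filter leaves 20 enabled edge(s).
depth 0: {0}
depth 1: {3,4}  cumulative {0,3,4}
depth 2: {5}  cumulative {0,3,4,5}
depth 3: {1}  cumulative {0,1,3,4,5}
depth 4: {2,6}  cumulative {0,1,2,3,4,5,6}
depth 5: {7,8}  cumulative {0,1,2,3,4,5,6,7,8}
R = {0,1,2,3,4,5,6,7,8}
trace reaching 4: a

Answer: REACHABLE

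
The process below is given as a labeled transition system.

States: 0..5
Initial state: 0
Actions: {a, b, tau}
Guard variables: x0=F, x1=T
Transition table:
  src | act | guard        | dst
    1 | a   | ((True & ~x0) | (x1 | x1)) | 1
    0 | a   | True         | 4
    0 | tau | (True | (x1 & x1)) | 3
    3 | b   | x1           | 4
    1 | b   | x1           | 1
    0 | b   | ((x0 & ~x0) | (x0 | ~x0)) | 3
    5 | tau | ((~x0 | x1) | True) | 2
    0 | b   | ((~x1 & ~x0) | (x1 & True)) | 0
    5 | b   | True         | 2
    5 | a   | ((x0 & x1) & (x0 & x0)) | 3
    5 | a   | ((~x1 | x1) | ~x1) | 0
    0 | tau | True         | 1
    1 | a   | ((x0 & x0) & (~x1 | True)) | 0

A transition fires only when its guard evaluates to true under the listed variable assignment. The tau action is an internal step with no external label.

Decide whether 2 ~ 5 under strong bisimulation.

Refine partition for ~:
  P[0] = {{0,1,2,3,4,5}}
  P[1] = {{0,5},{1},{2,4},{3}}
  P[2] = {{0},{1},{2,4},{3},{5}}
stable after 3 split(s): 5 block(s)
class of 2: {2,4}; class of 5: {5}

Answer: NOT BISIMILAR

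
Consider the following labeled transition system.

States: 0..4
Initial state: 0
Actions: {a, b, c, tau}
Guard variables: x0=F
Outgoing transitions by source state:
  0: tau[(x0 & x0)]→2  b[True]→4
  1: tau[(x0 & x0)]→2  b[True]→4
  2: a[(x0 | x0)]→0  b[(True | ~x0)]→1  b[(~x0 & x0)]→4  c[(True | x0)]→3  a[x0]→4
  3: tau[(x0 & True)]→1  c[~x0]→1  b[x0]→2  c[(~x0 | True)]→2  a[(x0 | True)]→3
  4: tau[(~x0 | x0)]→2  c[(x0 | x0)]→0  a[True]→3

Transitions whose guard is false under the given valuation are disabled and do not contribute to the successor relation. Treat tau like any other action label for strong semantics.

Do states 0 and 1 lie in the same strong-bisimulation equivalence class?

Refine partition for ~:
  round 0: {{0,1,2,3,4}}
  round 1: {{0,1},{2},{3},{4}}
Fixed point at round 2; 4 class(es).
class of 0: {0,1}; class of 1: {0,1}

Answer: BISIMILAR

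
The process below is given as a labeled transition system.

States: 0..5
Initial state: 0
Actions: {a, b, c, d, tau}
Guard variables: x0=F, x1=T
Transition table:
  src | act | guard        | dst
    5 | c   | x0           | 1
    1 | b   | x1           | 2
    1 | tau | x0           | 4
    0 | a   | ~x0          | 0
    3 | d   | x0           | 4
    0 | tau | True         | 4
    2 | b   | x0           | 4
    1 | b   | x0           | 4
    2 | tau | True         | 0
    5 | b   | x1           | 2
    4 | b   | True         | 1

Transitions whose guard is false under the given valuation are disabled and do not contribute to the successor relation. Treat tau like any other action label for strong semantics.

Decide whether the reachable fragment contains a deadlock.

Answer: DEADLOCK-FREE

Working:
Reach set: {0,1,2,4}
  0: a→0  tau→4  [2 out]
  1: b→2  [1 out]
  2: tau→0  [1 out]
  4: b→1  [1 out]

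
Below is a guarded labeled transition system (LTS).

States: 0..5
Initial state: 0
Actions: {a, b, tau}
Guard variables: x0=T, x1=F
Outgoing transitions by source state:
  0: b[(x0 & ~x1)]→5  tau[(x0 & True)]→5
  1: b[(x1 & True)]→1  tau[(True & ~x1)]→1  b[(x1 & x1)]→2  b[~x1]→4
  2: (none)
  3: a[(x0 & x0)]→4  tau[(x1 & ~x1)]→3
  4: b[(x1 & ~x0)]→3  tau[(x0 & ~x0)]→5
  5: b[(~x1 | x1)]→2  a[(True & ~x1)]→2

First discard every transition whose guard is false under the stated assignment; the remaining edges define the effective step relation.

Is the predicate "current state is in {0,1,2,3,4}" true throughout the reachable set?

Answer: INVARIANT VIOLATED at state 5

Trace:
Safe = {0,1,2,3,4}
R = {0,2,5}
  0: ✓
  2: ✓
  5: VIOLATES
counterexample path to 5: b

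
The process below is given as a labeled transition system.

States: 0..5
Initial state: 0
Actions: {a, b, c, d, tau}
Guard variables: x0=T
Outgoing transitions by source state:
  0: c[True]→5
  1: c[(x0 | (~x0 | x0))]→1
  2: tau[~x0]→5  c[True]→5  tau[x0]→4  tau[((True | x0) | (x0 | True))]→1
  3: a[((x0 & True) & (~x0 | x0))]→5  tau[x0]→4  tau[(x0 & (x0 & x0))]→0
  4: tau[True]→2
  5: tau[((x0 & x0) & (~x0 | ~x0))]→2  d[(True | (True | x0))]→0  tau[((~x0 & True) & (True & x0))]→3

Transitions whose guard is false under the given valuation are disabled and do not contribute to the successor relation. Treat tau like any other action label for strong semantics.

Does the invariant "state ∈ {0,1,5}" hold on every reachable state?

Inv-set: {0,1,5}
R = {0,5}
  0: ✓
  5: ✓

Answer: INVARIANT HOLDS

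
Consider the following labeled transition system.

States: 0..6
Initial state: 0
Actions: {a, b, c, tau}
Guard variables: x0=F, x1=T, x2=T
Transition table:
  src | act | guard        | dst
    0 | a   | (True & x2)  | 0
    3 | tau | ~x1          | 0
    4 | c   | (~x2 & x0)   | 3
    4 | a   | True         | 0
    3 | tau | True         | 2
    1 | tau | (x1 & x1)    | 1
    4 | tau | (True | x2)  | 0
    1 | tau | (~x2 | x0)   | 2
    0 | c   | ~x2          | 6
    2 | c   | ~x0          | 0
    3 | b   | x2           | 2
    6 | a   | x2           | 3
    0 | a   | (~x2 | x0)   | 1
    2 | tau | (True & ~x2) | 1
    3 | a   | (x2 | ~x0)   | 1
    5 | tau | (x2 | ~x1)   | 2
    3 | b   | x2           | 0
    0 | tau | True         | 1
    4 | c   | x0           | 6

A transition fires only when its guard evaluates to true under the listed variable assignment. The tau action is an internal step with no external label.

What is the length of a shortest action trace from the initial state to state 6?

Answer: UNREACHABLE

Trace:
BFS to 6:
  L0 = {0}
  L1 = {1}
6 never appears.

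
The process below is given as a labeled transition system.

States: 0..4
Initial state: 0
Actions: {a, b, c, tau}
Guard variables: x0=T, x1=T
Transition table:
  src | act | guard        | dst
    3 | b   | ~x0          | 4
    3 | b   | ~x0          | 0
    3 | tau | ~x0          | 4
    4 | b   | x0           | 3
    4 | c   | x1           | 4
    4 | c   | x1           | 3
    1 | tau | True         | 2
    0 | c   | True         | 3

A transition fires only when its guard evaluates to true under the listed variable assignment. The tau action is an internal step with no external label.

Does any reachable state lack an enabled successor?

R = {0,3}
  0: c→3  [deg 1]
  3: ∅  [deadlock]
witness 3: c

Answer: DEADLOCK at state 3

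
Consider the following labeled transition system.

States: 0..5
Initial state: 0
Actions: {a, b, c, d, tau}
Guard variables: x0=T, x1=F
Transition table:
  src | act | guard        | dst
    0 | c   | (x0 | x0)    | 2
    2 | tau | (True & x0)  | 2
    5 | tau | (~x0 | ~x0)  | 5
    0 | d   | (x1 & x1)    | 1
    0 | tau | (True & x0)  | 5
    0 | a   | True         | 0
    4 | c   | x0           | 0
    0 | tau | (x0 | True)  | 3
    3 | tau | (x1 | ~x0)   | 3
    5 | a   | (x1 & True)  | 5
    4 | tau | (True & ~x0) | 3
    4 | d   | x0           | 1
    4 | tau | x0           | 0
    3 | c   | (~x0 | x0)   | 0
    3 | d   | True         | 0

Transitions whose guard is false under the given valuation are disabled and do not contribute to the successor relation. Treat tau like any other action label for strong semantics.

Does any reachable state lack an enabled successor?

Answer: DEADLOCK at state 5

Analysis:
Reach set: {0,2,3,5}
  0: a→0  c→2  tau→3  tau→5  [deg 4]
  2: tau→2  [deg 1]
  3: c→0  d→0  [deg 2]
  5: ∅  [STUCK]
witness 5: tau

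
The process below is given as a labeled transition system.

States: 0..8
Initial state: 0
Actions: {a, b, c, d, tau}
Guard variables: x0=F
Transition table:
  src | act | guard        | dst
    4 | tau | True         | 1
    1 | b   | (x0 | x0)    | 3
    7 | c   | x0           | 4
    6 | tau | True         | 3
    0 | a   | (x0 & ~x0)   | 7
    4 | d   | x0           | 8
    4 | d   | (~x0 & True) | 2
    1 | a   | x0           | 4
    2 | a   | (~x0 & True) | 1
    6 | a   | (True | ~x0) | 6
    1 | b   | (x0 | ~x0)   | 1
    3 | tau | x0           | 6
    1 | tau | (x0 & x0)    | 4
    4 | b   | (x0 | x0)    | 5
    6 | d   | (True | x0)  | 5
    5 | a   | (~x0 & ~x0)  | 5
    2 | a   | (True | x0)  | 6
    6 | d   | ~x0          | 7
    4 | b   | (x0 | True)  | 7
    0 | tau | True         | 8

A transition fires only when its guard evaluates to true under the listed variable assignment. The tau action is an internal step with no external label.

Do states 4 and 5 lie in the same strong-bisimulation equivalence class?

Refine partition for ~:
  π0 = {{0,1,2,3,4,5,6,7,8}}
  π1 = {{0},{1},{2,5},{3,7,8},{4},{6}}
  π2 = {{0},{1},{2},{3,7,8},{4},{5},{6}}
Fixed point at round 3; 7 class(es).
4∈{4}, 5∈{5}

Answer: NOT BISIMILAR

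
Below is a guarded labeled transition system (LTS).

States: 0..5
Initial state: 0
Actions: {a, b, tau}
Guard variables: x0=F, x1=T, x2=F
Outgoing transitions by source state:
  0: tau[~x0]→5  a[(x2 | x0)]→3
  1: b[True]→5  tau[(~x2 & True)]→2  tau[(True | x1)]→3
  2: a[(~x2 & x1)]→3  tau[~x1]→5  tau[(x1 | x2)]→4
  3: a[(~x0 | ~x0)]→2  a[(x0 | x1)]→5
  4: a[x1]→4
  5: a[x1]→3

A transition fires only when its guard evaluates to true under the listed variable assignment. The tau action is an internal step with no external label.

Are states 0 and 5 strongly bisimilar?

Answer: NOT BISIMILAR

Working:
Refine partition for ~:
  P[0] = {{0,1,2,3,4,5}}
  P[1] = {{0},{1},{2},{3,4,5}}
  P[2] = {{0},{1},{2},{3},{4,5}}
  P[3] = {{0},{1},{2},{3},{4},{5}}
Fixed point at round 4; 6 class(es).
class of 0: {0}; class of 5: {5}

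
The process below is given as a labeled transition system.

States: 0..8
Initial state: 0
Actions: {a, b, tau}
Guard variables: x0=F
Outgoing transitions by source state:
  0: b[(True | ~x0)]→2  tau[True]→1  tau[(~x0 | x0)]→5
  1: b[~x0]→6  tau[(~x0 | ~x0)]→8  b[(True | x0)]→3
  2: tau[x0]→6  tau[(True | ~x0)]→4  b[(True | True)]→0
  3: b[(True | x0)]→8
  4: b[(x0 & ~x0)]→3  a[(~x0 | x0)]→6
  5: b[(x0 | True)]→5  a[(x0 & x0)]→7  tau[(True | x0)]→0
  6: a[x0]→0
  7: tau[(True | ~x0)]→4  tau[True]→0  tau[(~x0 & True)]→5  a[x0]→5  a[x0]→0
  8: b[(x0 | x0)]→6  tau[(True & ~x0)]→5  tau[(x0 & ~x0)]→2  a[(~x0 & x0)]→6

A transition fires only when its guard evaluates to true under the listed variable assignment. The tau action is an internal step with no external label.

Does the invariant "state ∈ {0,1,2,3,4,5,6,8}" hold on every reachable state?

Answer: INVARIANT HOLDS

Analysis:
Inv-set: {0,1,2,3,4,5,6,8}
Reachable = {0,1,2,3,4,5,6,8}
  0: ok
  1: ok
  2: ok
  3: ok
  4: ok
  5: ok
  6: ok
  8: ok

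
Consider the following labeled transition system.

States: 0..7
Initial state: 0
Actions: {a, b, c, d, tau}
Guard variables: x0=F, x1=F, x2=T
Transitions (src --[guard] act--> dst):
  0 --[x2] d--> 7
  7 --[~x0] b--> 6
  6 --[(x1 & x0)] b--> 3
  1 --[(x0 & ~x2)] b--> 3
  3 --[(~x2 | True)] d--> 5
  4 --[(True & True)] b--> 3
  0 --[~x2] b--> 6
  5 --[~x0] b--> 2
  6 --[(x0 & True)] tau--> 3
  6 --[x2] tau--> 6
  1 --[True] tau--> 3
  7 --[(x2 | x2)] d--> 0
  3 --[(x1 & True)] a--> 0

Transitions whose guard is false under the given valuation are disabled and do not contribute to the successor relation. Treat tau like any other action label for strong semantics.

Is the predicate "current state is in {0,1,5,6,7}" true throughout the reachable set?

Answer: INVARIANT HOLDS

Analysis:
Safe = {0,1,5,6,7}
Reach set: {0,6,7}
  0: safe
  6: safe
  7: safe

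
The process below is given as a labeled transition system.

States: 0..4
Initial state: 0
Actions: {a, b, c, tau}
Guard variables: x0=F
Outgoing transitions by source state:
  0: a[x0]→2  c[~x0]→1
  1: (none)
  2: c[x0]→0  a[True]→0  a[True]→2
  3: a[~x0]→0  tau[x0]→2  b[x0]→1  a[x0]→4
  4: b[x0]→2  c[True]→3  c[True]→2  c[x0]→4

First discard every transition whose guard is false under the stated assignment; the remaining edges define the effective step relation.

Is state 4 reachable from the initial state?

Answer: UNREACHABLE

Working:
Guard filter leaves 6 enabled edge(s).
Layer 0: {0}
Layer 1: {1}  now seen {0,1}
Reach set: {0,1}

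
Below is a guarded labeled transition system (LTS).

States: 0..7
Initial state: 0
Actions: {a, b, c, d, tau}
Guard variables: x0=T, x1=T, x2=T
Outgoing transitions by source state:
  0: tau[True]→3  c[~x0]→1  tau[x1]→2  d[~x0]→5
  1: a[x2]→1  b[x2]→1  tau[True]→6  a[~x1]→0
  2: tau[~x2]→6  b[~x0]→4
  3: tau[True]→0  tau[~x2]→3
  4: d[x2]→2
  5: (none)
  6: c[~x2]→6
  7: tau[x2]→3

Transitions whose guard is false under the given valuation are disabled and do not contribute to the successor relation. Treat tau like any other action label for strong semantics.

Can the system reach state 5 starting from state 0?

After dropping false guards: 8 live edges.
Layer 0: {0}
Layer 1: {2,3}  total {0,2,3}
Reach set: {0,2,3}

Answer: UNREACHABLE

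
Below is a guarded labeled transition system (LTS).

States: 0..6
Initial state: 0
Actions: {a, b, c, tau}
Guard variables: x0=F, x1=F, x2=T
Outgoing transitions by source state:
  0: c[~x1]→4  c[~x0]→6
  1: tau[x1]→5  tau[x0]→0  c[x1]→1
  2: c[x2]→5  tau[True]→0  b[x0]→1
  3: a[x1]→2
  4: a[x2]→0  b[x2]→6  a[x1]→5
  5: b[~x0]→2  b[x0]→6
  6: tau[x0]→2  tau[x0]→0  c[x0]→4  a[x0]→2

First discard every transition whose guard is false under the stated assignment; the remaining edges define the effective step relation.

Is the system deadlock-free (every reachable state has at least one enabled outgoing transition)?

Answer: DEADLOCK at state 6

Trace:
Reachable = {0,4,6}
  0: c→4  c→6  [2 exit(s)]
  4: a→0  b→6  [2 exit(s)]
  6: ∅  [no exit]
trace reaching 6: c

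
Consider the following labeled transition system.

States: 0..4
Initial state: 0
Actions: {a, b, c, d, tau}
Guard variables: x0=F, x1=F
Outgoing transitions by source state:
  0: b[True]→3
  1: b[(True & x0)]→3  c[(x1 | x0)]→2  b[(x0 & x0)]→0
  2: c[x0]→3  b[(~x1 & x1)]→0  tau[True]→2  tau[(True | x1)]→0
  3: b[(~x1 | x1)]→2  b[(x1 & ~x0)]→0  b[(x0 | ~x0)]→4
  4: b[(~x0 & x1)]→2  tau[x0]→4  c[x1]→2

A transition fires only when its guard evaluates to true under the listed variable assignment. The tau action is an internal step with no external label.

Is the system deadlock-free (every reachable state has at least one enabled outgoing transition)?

R = {0,2,3,4}
  0: b→3  [1 out]
  2: tau→0  tau→2  [2 out]
  3: b→2  b→4  [2 out]
  4: ∅  [no exit]
trace reaching 4: b·b

Answer: DEADLOCK at state 4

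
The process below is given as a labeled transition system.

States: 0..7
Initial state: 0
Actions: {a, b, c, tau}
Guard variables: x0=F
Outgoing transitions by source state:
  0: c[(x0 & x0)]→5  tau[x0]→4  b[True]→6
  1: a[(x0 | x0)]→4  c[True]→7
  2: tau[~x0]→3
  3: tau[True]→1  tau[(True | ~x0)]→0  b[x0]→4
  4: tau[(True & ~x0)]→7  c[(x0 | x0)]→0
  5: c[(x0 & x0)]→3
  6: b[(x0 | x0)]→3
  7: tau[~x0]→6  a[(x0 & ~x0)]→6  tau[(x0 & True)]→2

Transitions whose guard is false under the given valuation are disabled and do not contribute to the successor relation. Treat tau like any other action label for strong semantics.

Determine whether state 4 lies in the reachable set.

Answer: UNREACHABLE

Analysis:
After dropping false guards: 7 live edges.
Layer 0: {0}
Layer 1: {6}  total {0,6}
Reach set: {0,6}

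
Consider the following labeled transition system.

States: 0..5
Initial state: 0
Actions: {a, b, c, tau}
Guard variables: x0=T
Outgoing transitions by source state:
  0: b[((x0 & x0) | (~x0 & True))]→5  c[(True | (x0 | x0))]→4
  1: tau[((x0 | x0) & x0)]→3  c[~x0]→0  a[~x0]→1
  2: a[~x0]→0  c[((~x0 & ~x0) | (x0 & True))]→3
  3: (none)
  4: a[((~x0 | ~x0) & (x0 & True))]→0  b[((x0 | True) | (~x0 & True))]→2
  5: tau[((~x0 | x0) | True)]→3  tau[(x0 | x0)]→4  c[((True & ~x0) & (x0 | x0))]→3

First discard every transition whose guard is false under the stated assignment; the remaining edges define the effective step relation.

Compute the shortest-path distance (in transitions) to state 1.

Answer: UNREACHABLE

Trace:
Layered search for 1:
  L0 = {0}
  L1 = {4,5}
  L2 = {2,3}
1 never appears.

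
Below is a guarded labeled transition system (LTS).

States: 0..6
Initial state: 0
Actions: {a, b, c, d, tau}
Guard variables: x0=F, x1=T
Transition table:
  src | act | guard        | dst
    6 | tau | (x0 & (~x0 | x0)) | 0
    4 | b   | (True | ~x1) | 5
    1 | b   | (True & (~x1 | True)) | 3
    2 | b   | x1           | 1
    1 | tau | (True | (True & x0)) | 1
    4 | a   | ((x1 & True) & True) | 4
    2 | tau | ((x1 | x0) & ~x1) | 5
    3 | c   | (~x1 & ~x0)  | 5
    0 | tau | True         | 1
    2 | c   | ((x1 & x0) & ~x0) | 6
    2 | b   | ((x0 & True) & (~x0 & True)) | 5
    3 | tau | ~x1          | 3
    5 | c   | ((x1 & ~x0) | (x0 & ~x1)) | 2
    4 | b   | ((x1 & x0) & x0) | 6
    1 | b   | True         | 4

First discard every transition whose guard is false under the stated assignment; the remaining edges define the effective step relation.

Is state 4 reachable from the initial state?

8 transition(s) survive guard evaluation.
Layer 0: {0}
Layer 1: {1}  total {0,1}
Layer 2: {3,4}  total {0,1,3,4}
Layer 3: {5}  total {0,1,3,4,5}
Layer 4: {2}  total {0,1,2,3,4,5}
R = {0,1,2,3,4,5}
Path to 4: tau·b

Answer: REACHABLE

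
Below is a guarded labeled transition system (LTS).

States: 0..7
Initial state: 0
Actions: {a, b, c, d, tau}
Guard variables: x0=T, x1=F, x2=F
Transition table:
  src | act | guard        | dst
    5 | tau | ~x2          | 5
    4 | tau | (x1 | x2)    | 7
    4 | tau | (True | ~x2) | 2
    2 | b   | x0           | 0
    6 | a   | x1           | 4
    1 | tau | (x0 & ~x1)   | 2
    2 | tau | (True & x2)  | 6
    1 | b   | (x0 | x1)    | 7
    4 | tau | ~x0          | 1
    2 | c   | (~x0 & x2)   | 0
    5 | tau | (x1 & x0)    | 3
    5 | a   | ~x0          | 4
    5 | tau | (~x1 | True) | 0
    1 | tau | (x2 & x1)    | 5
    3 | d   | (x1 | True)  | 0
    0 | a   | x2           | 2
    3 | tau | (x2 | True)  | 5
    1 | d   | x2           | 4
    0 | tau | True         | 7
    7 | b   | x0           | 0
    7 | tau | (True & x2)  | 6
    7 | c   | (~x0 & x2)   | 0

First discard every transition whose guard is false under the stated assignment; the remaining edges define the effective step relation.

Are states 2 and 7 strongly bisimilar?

Refine partition for ~:
  round 0: {{0,1,2,3,4,5,6,7}}
  round 1: {{0,4,5},{1},{2,7},{3},{6}}
  round 2: {{0,4},{1},{2,7},{3},{5},{6}}
6 equivalence class(es) (converged in 3)
[2]={2,7}  [7]={2,7}

Answer: BISIMILAR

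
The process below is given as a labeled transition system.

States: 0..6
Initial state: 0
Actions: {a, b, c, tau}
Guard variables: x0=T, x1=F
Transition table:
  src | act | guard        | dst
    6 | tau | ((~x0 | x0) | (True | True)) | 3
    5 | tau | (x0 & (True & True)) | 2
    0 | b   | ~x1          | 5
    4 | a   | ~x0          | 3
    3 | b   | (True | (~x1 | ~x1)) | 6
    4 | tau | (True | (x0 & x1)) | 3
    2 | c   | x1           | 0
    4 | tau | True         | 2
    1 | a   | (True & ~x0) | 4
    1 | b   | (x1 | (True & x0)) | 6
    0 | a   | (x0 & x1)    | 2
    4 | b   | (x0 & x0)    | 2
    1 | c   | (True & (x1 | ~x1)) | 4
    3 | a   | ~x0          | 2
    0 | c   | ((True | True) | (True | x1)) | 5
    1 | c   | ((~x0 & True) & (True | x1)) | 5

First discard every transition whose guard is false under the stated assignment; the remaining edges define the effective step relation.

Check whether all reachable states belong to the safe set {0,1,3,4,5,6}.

Answer: INVARIANT VIOLATED at state 2

Working:
Safe = {0,1,3,4,5,6}
Reach set: {0,2,5}
  0: safe
  2: ✗ unsafe
  5: safe
witness against invariant: b·tau → 2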